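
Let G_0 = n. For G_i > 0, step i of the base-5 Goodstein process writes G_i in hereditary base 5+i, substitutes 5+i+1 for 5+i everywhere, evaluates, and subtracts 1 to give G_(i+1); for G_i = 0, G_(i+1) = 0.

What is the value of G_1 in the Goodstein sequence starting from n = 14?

(0) 14|_5 = 2·5 + 4 ↦ 2·6 + 4|_6 = 16 ⇒ 15
(1) 15|_6 = 2·6 + 3 ↦ 2·7 + 3|_7 = 17 ⇒ 16

15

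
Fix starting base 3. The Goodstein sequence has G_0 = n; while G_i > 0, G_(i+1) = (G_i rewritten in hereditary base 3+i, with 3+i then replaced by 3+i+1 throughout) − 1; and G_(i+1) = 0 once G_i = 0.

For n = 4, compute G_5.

G_0 = 4. HB_3(4) = 3 + 1. Bump = 5. G_1 = 4.
G_1 = 4. HB_4(4) = 4. Bump = 5. G_2 = 4.
G_2 = 4. HB_5(4) = 4. Bump = 4. G_3 = 3.
G_3 = 3. HB_6(3) = 3. Bump = 3. G_4 = 2.
G_4 = 2. HB_7(2) = 2. Bump = 2. G_5 = 1.
G_5 = 1. HB_8(1) = 1. Bump = 1. G_6 = 0.

1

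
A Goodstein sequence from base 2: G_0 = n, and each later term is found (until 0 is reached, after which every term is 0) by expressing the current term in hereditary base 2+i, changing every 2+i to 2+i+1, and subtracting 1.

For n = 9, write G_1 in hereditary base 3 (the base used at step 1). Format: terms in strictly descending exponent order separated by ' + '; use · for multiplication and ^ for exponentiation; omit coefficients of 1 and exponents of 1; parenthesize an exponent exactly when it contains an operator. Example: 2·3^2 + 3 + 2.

step 0: 9 = 2^(2 + 1) + 1; sub 3 for 2: 3^(3 + 1) + 1; = 82; G_1 = 82−1 = 81
step 1: 81 = 3^(3 + 1); sub 4 for 3: 4^(4 + 1); = 1024; G_2 = 1024−1 = 1023

3^(3 + 1)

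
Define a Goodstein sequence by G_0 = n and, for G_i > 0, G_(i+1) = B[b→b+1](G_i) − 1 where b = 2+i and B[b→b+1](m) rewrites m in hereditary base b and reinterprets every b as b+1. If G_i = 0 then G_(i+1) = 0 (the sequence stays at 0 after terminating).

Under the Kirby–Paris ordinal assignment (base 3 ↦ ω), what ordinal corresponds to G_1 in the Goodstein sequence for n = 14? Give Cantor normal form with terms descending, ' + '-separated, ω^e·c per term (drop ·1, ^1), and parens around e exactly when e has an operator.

ω^(ω + 1) + ω^ω + 2

[0] 14 ≡ 2^(2 + 1) + 2^2 + 2 (base 2). Lift 3: 111. −1: 110.
[1] 110 ≡ 3^(3 + 1) + 3^3 + 2 (base 3). Lift 4: 1282. −1: 1281.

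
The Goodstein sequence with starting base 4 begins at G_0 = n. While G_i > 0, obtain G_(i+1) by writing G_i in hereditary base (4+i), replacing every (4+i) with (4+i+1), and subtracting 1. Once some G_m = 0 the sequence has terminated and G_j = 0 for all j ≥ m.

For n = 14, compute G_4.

21

G_0 = 14. HB_4(14) = 3·4 + 2. Bump = 17. G_1 = 16.
G_1 = 16. HB_5(16) = 3·5 + 1. Bump = 19. G_2 = 18.
G_2 = 18. HB_6(18) = 3·6. Bump = 21. G_3 = 20.
G_3 = 20. HB_7(20) = 2·7 + 6. Bump = 22. G_4 = 21.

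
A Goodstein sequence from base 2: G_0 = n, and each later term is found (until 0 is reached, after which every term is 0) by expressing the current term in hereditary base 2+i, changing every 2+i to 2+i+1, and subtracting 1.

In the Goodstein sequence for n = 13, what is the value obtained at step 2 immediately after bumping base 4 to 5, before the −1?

i=0: 13 = 2^(2 + 1) + 2^2 + 1 (b=2); 2→3: 3^(3 + 1) + 3^3 + 1 = 109; 109−1 = 108
i=1: 108 = 3^(3 + 1) + 3^3 (b=3); 3→4: 4^(4 + 1) + 4^4 = 1280; 1280−1 = 1279

16093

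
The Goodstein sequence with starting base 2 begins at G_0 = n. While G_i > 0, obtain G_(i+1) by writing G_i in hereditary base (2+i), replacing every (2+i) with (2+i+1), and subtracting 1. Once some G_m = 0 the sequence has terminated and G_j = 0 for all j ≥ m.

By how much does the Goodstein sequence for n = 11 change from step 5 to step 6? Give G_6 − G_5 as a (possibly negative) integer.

128452926

[0] 11 ≡ 2^(2 + 1) + 2 + 1 (base 2). Lift 3: 85. −1: 84.
[1] 84 ≡ 3^(3 + 1) + 3 (base 3). Lift 4: 1028. −1: 1027.
[2] 1027 ≡ 4^(4 + 1) + 3 (base 4). Lift 5: 15628. −1: 15627.
[3] 15627 ≡ 5^(5 + 1) + 2 (base 5). Lift 6: 279938. −1: 279937.
[4] 279937 ≡ 6^(6 + 1) + 1 (base 6). Lift 7: 5764802. −1: 5764801.
[5] 5764801 ≡ 7^(7 + 1) (base 7). Lift 8: 134217728. −1: 134217727.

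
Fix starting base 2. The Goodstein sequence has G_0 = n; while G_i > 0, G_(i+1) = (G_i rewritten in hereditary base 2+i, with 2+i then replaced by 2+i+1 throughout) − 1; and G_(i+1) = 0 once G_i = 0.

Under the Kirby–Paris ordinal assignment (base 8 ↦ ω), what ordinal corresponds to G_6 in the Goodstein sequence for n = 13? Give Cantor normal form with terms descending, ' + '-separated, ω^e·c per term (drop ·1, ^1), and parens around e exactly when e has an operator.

ω^(ω + 1) + ω^3·3 + ω^2·3 + ω·2 + 7

step 0: 13 = 2^(2 + 1) + 2^2 + 1; sub 3 for 2: 3^(3 + 1) + 3^3 + 1; = 109; G_1 = 109−1 = 108
step 1: 108 = 3^(3 + 1) + 3^3; sub 4 for 3: 4^(4 + 1) + 4^4; = 1280; G_2 = 1280−1 = 1279
step 2: 1279 = 4^(4 + 1) + 3·4^3 + 3·4^2 + 3·4 + 3; sub 5 for 4: 5^(5 + 1) + 3·5^3 + 3·5^2 + 3·5 + 3; = 16093; G_3 = 16093−1 = 16092
step 3: 16092 = 5^(5 + 1) + 3·5^3 + 3·5^2 + 3·5 + 2; sub 6 for 5: 6^(6 + 1) + 3·6^3 + 3·6^2 + 3·6 + 2; = 280712; G_4 = 280712−1 = 280711
step 4: 280711 = 6^(6 + 1) + 3·6^3 + 3·6^2 + 3·6 + 1; sub 7 for 6: 7^(7 + 1) + 3·7^3 + 3·7^2 + 3·7 + 1; = 5765999; G_5 = 5765999−1 = 5765998
step 5: 5765998 = 7^(7 + 1) + 3·7^3 + 3·7^2 + 3·7; sub 8 for 7: 8^(8 + 1) + 3·8^3 + 3·8^2 + 3·8; = 134219480; G_6 = 134219480−1 = 134219479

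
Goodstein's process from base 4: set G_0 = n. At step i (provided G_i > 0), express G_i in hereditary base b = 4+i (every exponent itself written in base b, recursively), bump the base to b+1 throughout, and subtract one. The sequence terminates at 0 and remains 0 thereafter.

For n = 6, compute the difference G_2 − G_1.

step 0: 6 = 4 + 2; sub 5 for 4: 5 + 2; = 7; G_1 = 7−1 = 6
step 1: 6 = 5 + 1; sub 6 for 5: 6 + 1; = 7; G_2 = 7−1 = 6

0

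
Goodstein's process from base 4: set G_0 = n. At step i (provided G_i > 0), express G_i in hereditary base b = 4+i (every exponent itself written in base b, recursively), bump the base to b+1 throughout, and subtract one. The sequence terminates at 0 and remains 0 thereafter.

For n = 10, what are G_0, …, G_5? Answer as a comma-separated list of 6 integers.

base 4: 10 = 2·4 + 2; at 5: 2·5 + 2 = 12; next = 11
base 5: 11 = 2·5 + 1; at 6: 2·6 + 1 = 13; next = 12
base 6: 12 = 2·6; at 7: 2·7 = 14; next = 13
base 7: 13 = 7 + 6; at 8: 8 + 6 = 14; next = 13
base 8: 13 = 8 + 5; at 9: 9 + 5 = 14; next = 13

10, 11, 12, 13, 13, 13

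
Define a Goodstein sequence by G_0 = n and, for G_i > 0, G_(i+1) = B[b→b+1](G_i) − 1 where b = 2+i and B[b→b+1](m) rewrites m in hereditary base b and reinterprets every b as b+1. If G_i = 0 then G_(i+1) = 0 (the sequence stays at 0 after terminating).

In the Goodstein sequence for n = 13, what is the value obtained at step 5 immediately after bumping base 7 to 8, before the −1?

134219480

step 0: 13 = 2^(2 + 1) + 2^2 + 1; sub 3 for 2: 3^(3 + 1) + 3^3 + 1; = 109; G_1 = 109−1 = 108
step 1: 108 = 3^(3 + 1) + 3^3; sub 4 for 3: 4^(4 + 1) + 4^4; = 1280; G_2 = 1280−1 = 1279
step 2: 1279 = 4^(4 + 1) + 3·4^3 + 3·4^2 + 3·4 + 3; sub 5 for 4: 5^(5 + 1) + 3·5^3 + 3·5^2 + 3·5 + 3; = 16093; G_3 = 16093−1 = 16092
step 3: 16092 = 5^(5 + 1) + 3·5^3 + 3·5^2 + 3·5 + 2; sub 6 for 5: 6^(6 + 1) + 3·6^3 + 3·6^2 + 3·6 + 2; = 280712; G_4 = 280712−1 = 280711
step 4: 280711 = 6^(6 + 1) + 3·6^3 + 3·6^2 + 3·6 + 1; sub 7 for 6: 7^(7 + 1) + 3·7^3 + 3·7^2 + 3·7 + 1; = 5765999; G_5 = 5765999−1 = 5765998
step 5: 5765998 = 7^(7 + 1) + 3·7^3 + 3·7^2 + 3·7; sub 8 for 7: 8^(8 + 1) + 3·8^3 + 3·8^2 + 3·8; = 134219480; G_6 = 134219480−1 = 134219479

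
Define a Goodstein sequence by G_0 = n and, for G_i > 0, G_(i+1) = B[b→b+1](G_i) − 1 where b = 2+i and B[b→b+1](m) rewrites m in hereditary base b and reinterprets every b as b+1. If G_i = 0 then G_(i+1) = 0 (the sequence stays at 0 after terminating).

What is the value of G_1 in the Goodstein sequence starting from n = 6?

29

(0) 6|_2 = 2^2 + 2 ↦ 3^3 + 3|_3 = 30 ⇒ 29
(1) 29|_3 = 3^3 + 2 ↦ 4^4 + 2|_4 = 258 ⇒ 257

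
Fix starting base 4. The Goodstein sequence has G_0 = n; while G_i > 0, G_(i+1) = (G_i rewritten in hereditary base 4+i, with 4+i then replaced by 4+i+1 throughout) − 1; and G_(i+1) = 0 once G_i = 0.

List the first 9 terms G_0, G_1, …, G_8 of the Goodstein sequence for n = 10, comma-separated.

10, 11, 12, 13, 13, 13, 13, 13, 13

step 0: 10 = 2·4 + 2; sub 5 for 4: 2·5 + 2; = 12; G_1 = 12−1 = 11
step 1: 11 = 2·5 + 1; sub 6 for 5: 2·6 + 1; = 13; G_2 = 13−1 = 12
step 2: 12 = 2·6; sub 7 for 6: 2·7; = 14; G_3 = 14−1 = 13
step 3: 13 = 7 + 6; sub 8 for 7: 8 + 6; = 14; G_4 = 14−1 = 13
step 4: 13 = 8 + 5; sub 9 for 8: 9 + 5; = 14; G_5 = 14−1 = 13
step 5: 13 = 9 + 4; sub 10 for 9: 10 + 4; = 14; G_6 = 14−1 = 13
step 6: 13 = 10 + 3; sub 11 for 10: 11 + 3; = 14; G_7 = 14−1 = 13
step 7: 13 = 11 + 2; sub 12 for 11: 12 + 2; = 14; G_8 = 14−1 = 13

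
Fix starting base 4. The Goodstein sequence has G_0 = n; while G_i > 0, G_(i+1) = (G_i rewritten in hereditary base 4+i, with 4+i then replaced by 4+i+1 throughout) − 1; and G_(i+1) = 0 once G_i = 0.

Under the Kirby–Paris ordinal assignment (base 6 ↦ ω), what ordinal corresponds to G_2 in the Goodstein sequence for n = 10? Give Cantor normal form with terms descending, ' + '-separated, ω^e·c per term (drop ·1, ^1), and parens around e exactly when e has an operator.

ω·2

G_0 = 10. HB_4(10) = 2·4 + 2. Bump = 12. G_1 = 11.
G_1 = 11. HB_5(11) = 2·5 + 1. Bump = 13. G_2 = 12.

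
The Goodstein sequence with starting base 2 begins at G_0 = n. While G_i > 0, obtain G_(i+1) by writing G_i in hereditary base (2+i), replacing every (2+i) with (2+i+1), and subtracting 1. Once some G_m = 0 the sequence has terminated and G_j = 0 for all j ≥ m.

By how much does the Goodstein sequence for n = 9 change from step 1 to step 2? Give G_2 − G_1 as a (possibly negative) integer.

(0) 9|_2 = 2^(2 + 1) + 1 ↦ 3^(3 + 1) + 1|_3 = 82 ⇒ 81
(1) 81|_3 = 3^(3 + 1) ↦ 4^(4 + 1)|_4 = 1024 ⇒ 1023

942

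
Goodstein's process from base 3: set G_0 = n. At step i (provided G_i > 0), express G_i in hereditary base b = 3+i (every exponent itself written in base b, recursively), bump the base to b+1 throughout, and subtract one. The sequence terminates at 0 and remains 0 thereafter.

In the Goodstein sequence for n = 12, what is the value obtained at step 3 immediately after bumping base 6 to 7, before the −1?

50

G_0 = 12. HB_3(12) = 3^2 + 3. Bump = 20. G_1 = 19.
G_1 = 19. HB_4(19) = 4^2 + 3. Bump = 28. G_2 = 27.
G_2 = 27. HB_5(27) = 5^2 + 2. Bump = 38. G_3 = 37.
G_3 = 37. HB_6(37) = 6^2 + 1. Bump = 50. G_4 = 49.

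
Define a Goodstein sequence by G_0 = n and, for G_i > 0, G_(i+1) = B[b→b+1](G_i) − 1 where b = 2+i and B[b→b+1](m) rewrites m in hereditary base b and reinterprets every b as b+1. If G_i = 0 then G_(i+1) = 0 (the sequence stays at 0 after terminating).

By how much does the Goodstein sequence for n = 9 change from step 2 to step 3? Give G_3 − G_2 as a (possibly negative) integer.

[0] 9 ≡ 2^(2 + 1) + 1 (base 2). Lift 3: 82. −1: 81.
[1] 81 ≡ 3^(3 + 1) (base 3). Lift 4: 1024. −1: 1023.
[2] 1023 ≡ 3·4^4 + 3·4^3 + 3·4^2 + 3·4 + 3 (base 4). Lift 5: 9843. −1: 9842.

8819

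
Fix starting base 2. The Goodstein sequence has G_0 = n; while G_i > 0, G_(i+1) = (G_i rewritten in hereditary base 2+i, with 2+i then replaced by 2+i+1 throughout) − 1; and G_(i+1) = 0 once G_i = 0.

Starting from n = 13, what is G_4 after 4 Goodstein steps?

i=0: 13 = 2^(2 + 1) + 2^2 + 1 (b=2); 2→3: 3^(3 + 1) + 3^3 + 1 = 109; 109−1 = 108
i=1: 108 = 3^(3 + 1) + 3^3 (b=3); 3→4: 4^(4 + 1) + 4^4 = 1280; 1280−1 = 1279
i=2: 1279 = 4^(4 + 1) + 3·4^3 + 3·4^2 + 3·4 + 3 (b=4); 4→5: 5^(5 + 1) + 3·5^3 + 3·5^2 + 3·5 + 3 = 16093; 16093−1 = 16092
i=3: 16092 = 5^(5 + 1) + 3·5^3 + 3·5^2 + 3·5 + 2 (b=5); 5→6: 6^(6 + 1) + 3·6^3 + 3·6^2 + 3·6 + 2 = 280712; 280712−1 = 280711
i=4: 280711 = 6^(6 + 1) + 3·6^3 + 3·6^2 + 3·6 + 1 (b=6); 6→7: 7^(7 + 1) + 3·7^3 + 3·7^2 + 3·7 + 1 = 5765999; 5765999−1 = 5765998

280711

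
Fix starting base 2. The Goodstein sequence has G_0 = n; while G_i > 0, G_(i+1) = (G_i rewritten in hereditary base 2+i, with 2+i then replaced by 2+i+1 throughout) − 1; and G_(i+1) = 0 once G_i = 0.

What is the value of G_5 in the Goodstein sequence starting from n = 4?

4 —HB2→ 2^2 —bump→ 3^3 = 27 —(−1)→ 26
26 —HB3→ 2·3^2 + 2·3 + 2 —bump→ 2·4^2 + 2·4 + 2 = 42 —(−1)→ 41
41 —HB4→ 2·4^2 + 2·4 + 1 —bump→ 2·5^2 + 2·5 + 1 = 61 —(−1)→ 60
60 —HB5→ 2·5^2 + 2·5 —bump→ 2·6^2 + 2·6 = 84 —(−1)→ 83
83 —HB6→ 2·6^2 + 6 + 5 —bump→ 2·7^2 + 7 + 5 = 110 —(−1)→ 109
109 —HB7→ 2·7^2 + 7 + 4 —bump→ 2·8^2 + 8 + 4 = 140 —(−1)→ 139

109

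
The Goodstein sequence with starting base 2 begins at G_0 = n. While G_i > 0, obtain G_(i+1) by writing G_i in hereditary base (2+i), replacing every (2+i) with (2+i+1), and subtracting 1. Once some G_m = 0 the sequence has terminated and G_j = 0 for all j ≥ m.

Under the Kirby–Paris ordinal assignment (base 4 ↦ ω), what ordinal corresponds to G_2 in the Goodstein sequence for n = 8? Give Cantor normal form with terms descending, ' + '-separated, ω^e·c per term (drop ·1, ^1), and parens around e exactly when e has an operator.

ω^ω·2 + ω^2·2 + ω·2 + 1

(0) 8|_2 = 2^(2 + 1) ↦ 3^(3 + 1)|_3 = 81 ⇒ 80
(1) 80|_3 = 2·3^3 + 2·3^2 + 2·3 + 2 ↦ 2·4^4 + 2·4^2 + 2·4 + 2|_4 = 554 ⇒ 553
(2) 553|_4 = 2·4^4 + 2·4^2 + 2·4 + 1 ↦ 2·5^5 + 2·5^2 + 2·5 + 1|_5 = 6311 ⇒ 6310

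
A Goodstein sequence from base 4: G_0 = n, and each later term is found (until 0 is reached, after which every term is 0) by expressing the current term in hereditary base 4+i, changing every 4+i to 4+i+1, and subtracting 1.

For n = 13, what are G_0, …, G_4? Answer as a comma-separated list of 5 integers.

(0) 13|_4 = 3·4 + 1 ↦ 3·5 + 1|_5 = 16 ⇒ 15
(1) 15|_5 = 3·5 ↦ 3·6|_6 = 18 ⇒ 17
(2) 17|_6 = 2·6 + 5 ↦ 2·7 + 5|_7 = 19 ⇒ 18
(3) 18|_7 = 2·7 + 4 ↦ 2·8 + 4|_8 = 20 ⇒ 19

13, 15, 17, 18, 19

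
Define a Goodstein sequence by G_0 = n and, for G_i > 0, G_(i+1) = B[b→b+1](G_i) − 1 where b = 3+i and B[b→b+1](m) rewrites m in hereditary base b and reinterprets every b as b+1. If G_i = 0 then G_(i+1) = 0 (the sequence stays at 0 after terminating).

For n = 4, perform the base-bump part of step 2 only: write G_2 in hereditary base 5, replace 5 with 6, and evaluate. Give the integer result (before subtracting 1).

4

G_0=4  [base 3] 3 + 1  →[3↦4]→  4 + 1 = 5  −1 ⇒ G_1=4
G_1=4  [base 4] 4  →[4↦5]→  5 = 5  −1 ⇒ G_2=4
G_2=4  [base 5] 4  →[5↦6]→  4 = 4  −1 ⇒ G_3=3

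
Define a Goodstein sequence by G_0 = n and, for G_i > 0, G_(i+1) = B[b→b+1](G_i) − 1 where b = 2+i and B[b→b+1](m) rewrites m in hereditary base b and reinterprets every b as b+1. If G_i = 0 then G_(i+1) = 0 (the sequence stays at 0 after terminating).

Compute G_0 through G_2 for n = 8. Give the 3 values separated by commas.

i=0: 8 = 2^(2 + 1) (b=2); 2→3: 3^(3 + 1) = 81; 81−1 = 80
i=1: 80 = 2·3^3 + 2·3^2 + 2·3 + 2 (b=3); 3→4: 2·4^4 + 2·4^2 + 2·4 + 2 = 554; 554−1 = 553

8, 80, 553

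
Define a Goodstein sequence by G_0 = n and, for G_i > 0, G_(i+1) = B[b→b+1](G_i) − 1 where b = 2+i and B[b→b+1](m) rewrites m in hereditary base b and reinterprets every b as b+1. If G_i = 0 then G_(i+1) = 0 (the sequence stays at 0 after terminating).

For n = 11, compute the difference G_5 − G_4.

[0] 11 ≡ 2^(2 + 1) + 2 + 1 (base 2). Lift 3: 85. −1: 84.
[1] 84 ≡ 3^(3 + 1) + 3 (base 3). Lift 4: 1028. −1: 1027.
[2] 1027 ≡ 4^(4 + 1) + 3 (base 4). Lift 5: 15628. −1: 15627.
[3] 15627 ≡ 5^(5 + 1) + 2 (base 5). Lift 6: 279938. −1: 279937.
[4] 279937 ≡ 6^(6 + 1) + 1 (base 6). Lift 7: 5764802. −1: 5764801.

5484864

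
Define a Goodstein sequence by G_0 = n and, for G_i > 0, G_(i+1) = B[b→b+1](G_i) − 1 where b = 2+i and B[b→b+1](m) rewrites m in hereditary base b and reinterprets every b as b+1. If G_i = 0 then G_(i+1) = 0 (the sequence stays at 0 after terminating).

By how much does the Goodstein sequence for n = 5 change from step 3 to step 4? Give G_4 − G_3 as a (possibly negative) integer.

308

[0] 5 ≡ 2^2 + 1 (base 2). Lift 3: 28. −1: 27.
[1] 27 ≡ 3^3 (base 3). Lift 4: 256. −1: 255.
[2] 255 ≡ 3·4^3 + 3·4^2 + 3·4 + 3 (base 4). Lift 5: 468. −1: 467.
[3] 467 ≡ 3·5^3 + 3·5^2 + 3·5 + 2 (base 5). Lift 6: 776. −1: 775.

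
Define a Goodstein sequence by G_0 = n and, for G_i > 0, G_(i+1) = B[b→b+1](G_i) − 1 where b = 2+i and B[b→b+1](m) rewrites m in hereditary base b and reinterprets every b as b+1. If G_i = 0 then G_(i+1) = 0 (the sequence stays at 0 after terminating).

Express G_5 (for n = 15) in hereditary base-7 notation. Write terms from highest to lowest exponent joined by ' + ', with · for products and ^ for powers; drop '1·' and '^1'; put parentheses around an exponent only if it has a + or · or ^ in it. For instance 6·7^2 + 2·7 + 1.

7^(7 + 1) + 7^7

base 2: 15 = 2^(2 + 1) + 2^2 + 2 + 1; at 3: 3^(3 + 1) + 3^3 + 3 + 1 = 112; next = 111
base 3: 111 = 3^(3 + 1) + 3^3 + 3; at 4: 4^(4 + 1) + 4^4 + 4 = 1284; next = 1283
base 4: 1283 = 4^(4 + 1) + 4^4 + 3; at 5: 5^(5 + 1) + 5^5 + 3 = 18753; next = 18752
base 5: 18752 = 5^(5 + 1) + 5^5 + 2; at 6: 6^(6 + 1) + 6^6 + 2 = 326594; next = 326593
base 6: 326593 = 6^(6 + 1) + 6^6 + 1; at 7: 7^(7 + 1) + 7^7 + 1 = 6588345; next = 6588344
base 7: 6588344 = 7^(7 + 1) + 7^7; at 8: 8^(8 + 1) + 8^8 = 150994944; next = 150994943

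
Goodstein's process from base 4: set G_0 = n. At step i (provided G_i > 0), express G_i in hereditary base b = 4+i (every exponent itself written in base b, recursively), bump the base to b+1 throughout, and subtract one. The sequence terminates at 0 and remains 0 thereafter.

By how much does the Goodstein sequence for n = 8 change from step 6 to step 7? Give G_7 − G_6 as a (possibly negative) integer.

-1

step 0: 8 = 2·4; sub 5 for 4: 2·5; = 10; G_1 = 10−1 = 9
step 1: 9 = 5 + 4; sub 6 for 5: 6 + 4; = 10; G_2 = 10−1 = 9
step 2: 9 = 6 + 3; sub 7 for 6: 7 + 3; = 10; G_3 = 10−1 = 9
step 3: 9 = 7 + 2; sub 8 for 7: 8 + 2; = 10; G_4 = 10−1 = 9
step 4: 9 = 8 + 1; sub 9 for 8: 9 + 1; = 10; G_5 = 10−1 = 9
step 5: 9 = 9; sub 10 for 9: 10; = 10; G_6 = 10−1 = 9
step 6: 9 = 9; sub 11 for 10: 9; = 9; G_7 = 9−1 = 8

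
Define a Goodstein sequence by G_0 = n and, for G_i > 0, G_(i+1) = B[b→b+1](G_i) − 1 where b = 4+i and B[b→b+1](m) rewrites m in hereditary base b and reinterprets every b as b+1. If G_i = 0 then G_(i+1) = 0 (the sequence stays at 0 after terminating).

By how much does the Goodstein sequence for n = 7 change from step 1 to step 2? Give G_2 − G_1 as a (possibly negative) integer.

7 —HB4→ 4 + 3 —bump→ 5 + 3 = 8 —(−1)→ 7
7 —HB5→ 5 + 2 —bump→ 6 + 2 = 8 —(−1)→ 7

0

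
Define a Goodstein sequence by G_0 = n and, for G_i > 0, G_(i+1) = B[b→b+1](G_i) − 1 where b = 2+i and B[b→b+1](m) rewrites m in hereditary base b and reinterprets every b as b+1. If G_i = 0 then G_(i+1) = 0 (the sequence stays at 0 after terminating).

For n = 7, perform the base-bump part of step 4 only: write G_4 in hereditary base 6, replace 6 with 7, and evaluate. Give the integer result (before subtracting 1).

823544

(0) 7|_2 = 2^2 + 2 + 1 ↦ 3^3 + 3 + 1|_3 = 31 ⇒ 30
(1) 30|_3 = 3^3 + 3 ↦ 4^4 + 4|_4 = 260 ⇒ 259
(2) 259|_4 = 4^4 + 3 ↦ 5^5 + 3|_5 = 3128 ⇒ 3127
(3) 3127|_5 = 5^5 + 2 ↦ 6^6 + 2|_6 = 46658 ⇒ 46657
(4) 46657|_6 = 6^6 + 1 ↦ 7^7 + 1|_7 = 823544 ⇒ 823543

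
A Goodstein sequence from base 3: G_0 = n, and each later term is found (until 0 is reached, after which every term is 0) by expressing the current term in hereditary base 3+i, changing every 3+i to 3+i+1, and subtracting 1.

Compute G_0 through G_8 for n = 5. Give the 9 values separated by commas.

5 —HB3→ 3 + 2 —bump→ 4 + 2 = 6 —(−1)→ 5
5 —HB4→ 4 + 1 —bump→ 5 + 1 = 6 —(−1)→ 5
5 —HB5→ 5 —bump→ 6 = 6 —(−1)→ 5
5 —HB6→ 5 —bump→ 5 = 5 —(−1)→ 4
4 —HB7→ 4 —bump→ 4 = 4 —(−1)→ 3
3 —HB8→ 3 —bump→ 3 = 3 —(−1)→ 2
2 —HB9→ 2 —bump→ 2 = 2 —(−1)→ 1
1 —HB10→ 1 —bump→ 1 = 1 —(−1)→ 0

5, 5, 5, 5, 4, 3, 2, 1, 0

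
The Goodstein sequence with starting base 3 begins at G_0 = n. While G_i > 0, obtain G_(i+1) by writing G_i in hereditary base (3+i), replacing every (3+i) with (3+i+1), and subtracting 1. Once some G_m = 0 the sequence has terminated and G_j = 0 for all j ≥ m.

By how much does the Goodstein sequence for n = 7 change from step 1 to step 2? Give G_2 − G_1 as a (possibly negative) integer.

G_0=7  [base 3] 2·3 + 1  →[3↦4]→  2·4 + 1 = 9  −1 ⇒ G_1=8
G_1=8  [base 4] 2·4  →[4↦5]→  2·5 = 10  −1 ⇒ G_2=9

1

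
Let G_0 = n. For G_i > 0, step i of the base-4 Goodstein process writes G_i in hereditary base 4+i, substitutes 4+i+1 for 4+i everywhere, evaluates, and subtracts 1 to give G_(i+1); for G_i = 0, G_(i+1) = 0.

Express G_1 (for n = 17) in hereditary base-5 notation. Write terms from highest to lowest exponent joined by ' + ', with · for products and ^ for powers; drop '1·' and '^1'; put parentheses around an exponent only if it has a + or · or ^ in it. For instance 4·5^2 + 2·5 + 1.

step 0: 17 = 4^2 + 1; sub 5 for 4: 5^2 + 1; = 26; G_1 = 26−1 = 25
step 1: 25 = 5^2; sub 6 for 5: 6^2; = 36; G_2 = 36−1 = 35

5^2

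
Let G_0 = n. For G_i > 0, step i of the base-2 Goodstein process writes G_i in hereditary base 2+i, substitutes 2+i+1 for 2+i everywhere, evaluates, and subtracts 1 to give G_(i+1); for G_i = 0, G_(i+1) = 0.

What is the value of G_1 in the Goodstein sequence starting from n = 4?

26

[0] 4 ≡ 2^2 (base 2). Lift 3: 27. −1: 26.
[1] 26 ≡ 2·3^2 + 2·3 + 2 (base 3). Lift 4: 42. −1: 41.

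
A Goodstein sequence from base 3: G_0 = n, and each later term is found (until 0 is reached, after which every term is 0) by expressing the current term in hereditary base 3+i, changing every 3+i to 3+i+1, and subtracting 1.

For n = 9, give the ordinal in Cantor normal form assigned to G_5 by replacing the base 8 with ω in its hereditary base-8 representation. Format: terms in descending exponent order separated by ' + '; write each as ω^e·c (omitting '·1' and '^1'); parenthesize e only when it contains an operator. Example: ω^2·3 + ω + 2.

ω·2 + 7

[0] 9 ≡ 3^2 (base 3). Lift 4: 16. −1: 15.
[1] 15 ≡ 3·4 + 3 (base 4). Lift 5: 18. −1: 17.
[2] 17 ≡ 3·5 + 2 (base 5). Lift 6: 20. −1: 19.
[3] 19 ≡ 3·6 + 1 (base 6). Lift 7: 22. −1: 21.
[4] 21 ≡ 3·7 (base 7). Lift 8: 24. −1: 23.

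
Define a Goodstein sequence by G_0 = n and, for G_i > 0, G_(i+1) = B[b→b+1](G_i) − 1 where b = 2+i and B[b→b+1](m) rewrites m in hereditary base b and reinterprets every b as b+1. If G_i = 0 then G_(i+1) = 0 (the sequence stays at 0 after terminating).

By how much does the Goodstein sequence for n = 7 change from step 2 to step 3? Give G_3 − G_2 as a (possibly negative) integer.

(0) 7|_2 = 2^2 + 2 + 1 ↦ 3^3 + 3 + 1|_3 = 31 ⇒ 30
(1) 30|_3 = 3^3 + 3 ↦ 4^4 + 4|_4 = 260 ⇒ 259
(2) 259|_4 = 4^4 + 3 ↦ 5^5 + 3|_5 = 3128 ⇒ 3127

2868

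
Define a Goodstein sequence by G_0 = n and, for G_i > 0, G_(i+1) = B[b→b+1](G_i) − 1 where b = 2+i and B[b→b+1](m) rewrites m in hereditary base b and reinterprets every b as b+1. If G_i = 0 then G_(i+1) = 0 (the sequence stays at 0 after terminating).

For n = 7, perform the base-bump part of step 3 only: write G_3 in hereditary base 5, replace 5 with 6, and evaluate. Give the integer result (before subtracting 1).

46658

[0] 7 ≡ 2^2 + 2 + 1 (base 2). Lift 3: 31. −1: 30.
[1] 30 ≡ 3^3 + 3 (base 3). Lift 4: 260. −1: 259.
[2] 259 ≡ 4^4 + 3 (base 4). Lift 5: 3128. −1: 3127.
[3] 3127 ≡ 5^5 + 2 (base 5). Lift 6: 46658. −1: 46657.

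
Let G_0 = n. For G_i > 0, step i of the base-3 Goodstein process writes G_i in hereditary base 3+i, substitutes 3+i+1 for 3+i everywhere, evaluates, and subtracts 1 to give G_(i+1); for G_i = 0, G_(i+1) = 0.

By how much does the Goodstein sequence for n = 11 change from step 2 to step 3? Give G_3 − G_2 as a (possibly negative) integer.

(0) 11|_3 = 3^2 + 2 ↦ 4^2 + 2|_4 = 18 ⇒ 17
(1) 17|_4 = 4^2 + 1 ↦ 5^2 + 1|_5 = 26 ⇒ 25
(2) 25|_5 = 5^2 ↦ 6^2|_6 = 36 ⇒ 35

10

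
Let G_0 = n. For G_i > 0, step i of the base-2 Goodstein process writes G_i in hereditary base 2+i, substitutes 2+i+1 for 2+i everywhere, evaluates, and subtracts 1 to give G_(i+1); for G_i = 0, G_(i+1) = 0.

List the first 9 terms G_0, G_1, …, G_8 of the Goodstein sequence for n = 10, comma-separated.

10, 83, 1025, 15625, 279935, 4215754, 84073323, 1937434592, 50000555551

10 —HB2→ 2^(2 + 1) + 2 —bump→ 3^(3 + 1) + 3 = 84 —(−1)→ 83
83 —HB3→ 3^(3 + 1) + 2 —bump→ 4^(4 + 1) + 2 = 1026 —(−1)→ 1025
1025 —HB4→ 4^(4 + 1) + 1 —bump→ 5^(5 + 1) + 1 = 15626 —(−1)→ 15625
15625 —HB5→ 5^(5 + 1) —bump→ 6^(6 + 1) = 279936 —(−1)→ 279935
279935 —HB6→ 5·6^6 + 5·6^5 + 5·6^4 + 5·6^3 + 5·6^2 + 5·6 + 5 —bump→ 5·7^7 + 5·7^5 + 5·7^4 + 5·7^3 + 5·7^2 + 5·7 + 5 = 4215755 —(−1)→ 4215754
4215754 —HB7→ 5·7^7 + 5·7^5 + 5·7^4 + 5·7^3 + 5·7^2 + 5·7 + 4 —bump→ 5·8^8 + 5·8^5 + 5·8^4 + 5·8^3 + 5·8^2 + 5·8 + 4 = 84073324 —(−1)→ 84073323
84073323 —HB8→ 5·8^8 + 5·8^5 + 5·8^4 + 5·8^3 + 5·8^2 + 5·8 + 3 —bump→ 5·9^9 + 5·9^5 + 5·9^4 + 5·9^3 + 5·9^2 + 5·9 + 3 = 1937434593 —(−1)→ 1937434592
1937434592 —HB9→ 5·9^9 + 5·9^5 + 5·9^4 + 5·9^3 + 5·9^2 + 5·9 + 2 —bump→ 5·10^10 + 5·10^5 + 5·10^4 + 5·10^3 + 5·10^2 + 5·10 + 2 = 50000555552 —(−1)→ 50000555551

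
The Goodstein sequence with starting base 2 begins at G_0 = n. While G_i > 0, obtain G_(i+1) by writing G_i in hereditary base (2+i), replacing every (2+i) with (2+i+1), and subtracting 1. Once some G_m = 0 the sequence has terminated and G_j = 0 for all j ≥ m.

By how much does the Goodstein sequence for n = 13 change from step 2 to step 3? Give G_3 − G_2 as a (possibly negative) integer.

[0] 13 ≡ 2^(2 + 1) + 2^2 + 1 (base 2). Lift 3: 109. −1: 108.
[1] 108 ≡ 3^(3 + 1) + 3^3 (base 3). Lift 4: 1280. −1: 1279.
[2] 1279 ≡ 4^(4 + 1) + 3·4^3 + 3·4^2 + 3·4 + 3 (base 4). Lift 5: 16093. −1: 16092.

14813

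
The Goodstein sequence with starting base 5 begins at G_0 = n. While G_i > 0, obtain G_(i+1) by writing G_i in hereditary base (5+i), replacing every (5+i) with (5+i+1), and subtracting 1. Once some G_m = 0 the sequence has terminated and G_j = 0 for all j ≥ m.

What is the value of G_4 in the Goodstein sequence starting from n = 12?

15

base 5: 12 = 2·5 + 2; at 6: 2·6 + 2 = 14; next = 13
base 6: 13 = 2·6 + 1; at 7: 2·7 + 1 = 15; next = 14
base 7: 14 = 2·7; at 8: 2·8 = 16; next = 15
base 8: 15 = 8 + 7; at 9: 9 + 7 = 16; next = 15
base 9: 15 = 9 + 6; at 10: 10 + 6 = 16; next = 15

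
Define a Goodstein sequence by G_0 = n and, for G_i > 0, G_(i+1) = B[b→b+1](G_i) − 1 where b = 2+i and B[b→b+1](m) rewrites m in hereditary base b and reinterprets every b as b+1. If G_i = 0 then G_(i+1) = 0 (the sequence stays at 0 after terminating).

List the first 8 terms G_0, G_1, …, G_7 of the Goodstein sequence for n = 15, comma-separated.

i=0: 15 = 2^(2 + 1) + 2^2 + 2 + 1 (b=2); 2→3: 3^(3 + 1) + 3^3 + 3 + 1 = 112; 112−1 = 111
i=1: 111 = 3^(3 + 1) + 3^3 + 3 (b=3); 3→4: 4^(4 + 1) + 4^4 + 4 = 1284; 1284−1 = 1283
i=2: 1283 = 4^(4 + 1) + 4^4 + 3 (b=4); 4→5: 5^(5 + 1) + 5^5 + 3 = 18753; 18753−1 = 18752
i=3: 18752 = 5^(5 + 1) + 5^5 + 2 (b=5); 5→6: 6^(6 + 1) + 6^6 + 2 = 326594; 326594−1 = 326593
i=4: 326593 = 6^(6 + 1) + 6^6 + 1 (b=6); 6→7: 7^(7 + 1) + 7^7 + 1 = 6588345; 6588345−1 = 6588344
i=5: 6588344 = 7^(7 + 1) + 7^7 (b=7); 7→8: 8^(8 + 1) + 8^8 = 150994944; 150994944−1 = 150994943
i=6: 150994943 = 8^(8 + 1) + 7·8^7 + 7·8^6 + 7·8^5 + 7·8^4 + 7·8^3 + 7·8^2 + 7·8 + 7 (b=8); 8→9: 9^(9 + 1) + 7·9^7 + 7·9^6 + 7·9^5 + 7·9^4 + 7·9^3 + 7·9^2 + 7·9 + 7 = 3524450281; 3524450281−1 = 3524450280

15, 111, 1283, 18752, 326593, 6588344, 150994943, 3524450280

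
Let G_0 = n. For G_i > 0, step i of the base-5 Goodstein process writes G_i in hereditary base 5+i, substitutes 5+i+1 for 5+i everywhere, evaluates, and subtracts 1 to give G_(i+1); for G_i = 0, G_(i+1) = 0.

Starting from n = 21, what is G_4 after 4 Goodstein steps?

31

21 —HB5→ 4·5 + 1 —bump→ 4·6 + 1 = 25 —(−1)→ 24
24 —HB6→ 4·6 —bump→ 4·7 = 28 —(−1)→ 27
27 —HB7→ 3·7 + 6 —bump→ 3·8 + 6 = 30 —(−1)→ 29
29 —HB8→ 3·8 + 5 —bump→ 3·9 + 5 = 32 —(−1)→ 31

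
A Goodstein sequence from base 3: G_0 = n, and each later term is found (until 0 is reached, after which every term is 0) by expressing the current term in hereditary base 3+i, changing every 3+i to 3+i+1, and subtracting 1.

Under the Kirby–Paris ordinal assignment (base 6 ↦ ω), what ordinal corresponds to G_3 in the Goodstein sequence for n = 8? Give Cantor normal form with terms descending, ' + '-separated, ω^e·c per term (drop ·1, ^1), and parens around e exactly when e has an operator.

i=0: 8 = 2·3 + 2 (b=3); 3→4: 2·4 + 2 = 10; 10−1 = 9
i=1: 9 = 2·4 + 1 (b=4); 4→5: 2·5 + 1 = 11; 11−1 = 10
i=2: 10 = 2·5 (b=5); 5→6: 2·6 = 12; 12−1 = 11
i=3: 11 = 6 + 5 (b=6); 6→7: 7 + 5 = 12; 12−1 = 11

ω + 5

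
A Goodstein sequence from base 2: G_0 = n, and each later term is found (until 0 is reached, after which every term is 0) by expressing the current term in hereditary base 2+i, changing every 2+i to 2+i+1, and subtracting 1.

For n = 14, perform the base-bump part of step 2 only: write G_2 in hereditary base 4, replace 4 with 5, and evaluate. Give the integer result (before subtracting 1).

18751

i=0: 14 = 2^(2 + 1) + 2^2 + 2 (b=2); 2→3: 3^(3 + 1) + 3^3 + 3 = 111; 111−1 = 110
i=1: 110 = 3^(3 + 1) + 3^3 + 2 (b=3); 3→4: 4^(4 + 1) + 4^4 + 2 = 1282; 1282−1 = 1281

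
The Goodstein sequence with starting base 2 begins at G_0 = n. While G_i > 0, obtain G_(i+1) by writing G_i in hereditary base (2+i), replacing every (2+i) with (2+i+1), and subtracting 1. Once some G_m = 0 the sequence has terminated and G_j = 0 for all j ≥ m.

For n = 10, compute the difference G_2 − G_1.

942

base 2: 10 = 2^(2 + 1) + 2; at 3: 3^(3 + 1) + 3 = 84; next = 83
base 3: 83 = 3^(3 + 1) + 2; at 4: 4^(4 + 1) + 2 = 1026; next = 1025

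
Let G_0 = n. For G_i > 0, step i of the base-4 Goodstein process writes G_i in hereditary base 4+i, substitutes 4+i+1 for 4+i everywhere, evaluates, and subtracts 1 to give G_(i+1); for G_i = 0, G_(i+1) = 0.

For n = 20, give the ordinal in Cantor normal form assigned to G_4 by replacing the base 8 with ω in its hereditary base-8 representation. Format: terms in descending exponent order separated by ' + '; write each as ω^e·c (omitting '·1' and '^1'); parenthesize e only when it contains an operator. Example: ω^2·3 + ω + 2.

ω^2 + 1

base 4: 20 = 4^2 + 4; at 5: 5^2 + 5 = 30; next = 29
base 5: 29 = 5^2 + 4; at 6: 6^2 + 4 = 40; next = 39
base 6: 39 = 6^2 + 3; at 7: 7^2 + 3 = 52; next = 51
base 7: 51 = 7^2 + 2; at 8: 8^2 + 2 = 66; next = 65
base 8: 65 = 8^2 + 1; at 9: 9^2 + 1 = 82; next = 81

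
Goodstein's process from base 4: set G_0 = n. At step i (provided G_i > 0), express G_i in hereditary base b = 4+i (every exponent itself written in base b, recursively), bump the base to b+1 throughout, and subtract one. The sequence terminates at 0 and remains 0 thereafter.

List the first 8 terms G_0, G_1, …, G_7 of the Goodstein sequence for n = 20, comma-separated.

step 0: 20 = 4^2 + 4; sub 5 for 4: 5^2 + 5; = 30; G_1 = 30−1 = 29
step 1: 29 = 5^2 + 4; sub 6 for 5: 6^2 + 4; = 40; G_2 = 40−1 = 39
step 2: 39 = 6^2 + 3; sub 7 for 6: 7^2 + 3; = 52; G_3 = 52−1 = 51
step 3: 51 = 7^2 + 2; sub 8 for 7: 8^2 + 2; = 66; G_4 = 66−1 = 65
step 4: 65 = 8^2 + 1; sub 9 for 8: 9^2 + 1; = 82; G_5 = 82−1 = 81
step 5: 81 = 9^2; sub 10 for 9: 10^2; = 100; G_6 = 100−1 = 99
step 6: 99 = 9·10 + 9; sub 11 for 10: 9·11 + 9; = 108; G_7 = 108−1 = 107

20, 29, 39, 51, 65, 81, 99, 107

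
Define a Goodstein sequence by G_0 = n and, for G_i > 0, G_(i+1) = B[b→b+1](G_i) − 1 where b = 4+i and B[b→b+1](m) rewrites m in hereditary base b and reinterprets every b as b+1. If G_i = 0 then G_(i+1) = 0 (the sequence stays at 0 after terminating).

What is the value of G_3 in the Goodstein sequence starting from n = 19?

base 4: 19 = 4^2 + 3; at 5: 5^2 + 3 = 28; next = 27
base 5: 27 = 5^2 + 2; at 6: 6^2 + 2 = 38; next = 37
base 6: 37 = 6^2 + 1; at 7: 7^2 + 1 = 50; next = 49
base 7: 49 = 7^2; at 8: 8^2 = 64; next = 63

49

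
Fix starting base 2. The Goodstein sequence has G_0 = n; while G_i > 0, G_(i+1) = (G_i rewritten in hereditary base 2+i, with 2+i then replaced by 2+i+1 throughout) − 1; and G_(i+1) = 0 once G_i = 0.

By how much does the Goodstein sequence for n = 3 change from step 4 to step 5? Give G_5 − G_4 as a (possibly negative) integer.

-1

base 2: 3 = 2 + 1; at 3: 3 + 1 = 4; next = 3
base 3: 3 = 3; at 4: 4 = 4; next = 3
base 4: 3 = 3; at 5: 3 = 3; next = 2
base 5: 2 = 2; at 6: 2 = 2; next = 1
base 6: 1 = 1; at 7: 1 = 1; next = 0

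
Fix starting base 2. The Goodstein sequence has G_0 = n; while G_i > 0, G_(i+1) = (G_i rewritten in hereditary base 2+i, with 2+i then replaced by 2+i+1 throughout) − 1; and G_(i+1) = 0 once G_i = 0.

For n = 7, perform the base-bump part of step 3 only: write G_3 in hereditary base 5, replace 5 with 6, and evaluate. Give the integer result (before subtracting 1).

46658

step 0: 7 = 2^2 + 2 + 1; sub 3 for 2: 3^3 + 3 + 1; = 31; G_1 = 31−1 = 30
step 1: 30 = 3^3 + 3; sub 4 for 3: 4^4 + 4; = 260; G_2 = 260−1 = 259
step 2: 259 = 4^4 + 3; sub 5 for 4: 5^5 + 3; = 3128; G_3 = 3128−1 = 3127
step 3: 3127 = 5^5 + 2; sub 6 for 5: 6^6 + 2; = 46658; G_4 = 46658−1 = 46657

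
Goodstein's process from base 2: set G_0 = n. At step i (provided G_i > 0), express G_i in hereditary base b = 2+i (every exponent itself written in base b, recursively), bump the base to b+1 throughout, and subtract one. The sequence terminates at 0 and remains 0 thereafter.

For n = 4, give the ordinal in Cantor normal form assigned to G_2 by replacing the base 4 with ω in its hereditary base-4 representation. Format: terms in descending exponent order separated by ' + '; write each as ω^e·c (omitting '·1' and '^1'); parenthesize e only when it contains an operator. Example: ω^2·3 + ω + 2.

ω^2·2 + ω·2 + 1

G_0 = 4. HB_2(4) = 2^2. Bump = 27. G_1 = 26.
G_1 = 26. HB_3(26) = 2·3^2 + 2·3 + 2. Bump = 42. G_2 = 41.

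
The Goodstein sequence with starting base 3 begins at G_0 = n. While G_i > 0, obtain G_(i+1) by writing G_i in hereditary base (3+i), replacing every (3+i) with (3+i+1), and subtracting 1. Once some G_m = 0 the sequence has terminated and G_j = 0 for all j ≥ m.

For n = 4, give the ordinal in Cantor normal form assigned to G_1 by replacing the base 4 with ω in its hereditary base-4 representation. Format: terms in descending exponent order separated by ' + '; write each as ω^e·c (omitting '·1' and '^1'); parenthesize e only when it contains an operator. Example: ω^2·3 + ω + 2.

ω

4 —HB3→ 3 + 1 —bump→ 4 + 1 = 5 —(−1)→ 4
4 —HB4→ 4 —bump→ 5 = 5 —(−1)→ 4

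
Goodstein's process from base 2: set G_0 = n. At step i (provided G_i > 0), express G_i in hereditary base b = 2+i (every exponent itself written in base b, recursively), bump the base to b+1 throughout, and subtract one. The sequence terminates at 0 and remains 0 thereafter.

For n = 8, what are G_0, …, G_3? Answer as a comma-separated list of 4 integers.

8, 80, 553, 6310

[0] 8 ≡ 2^(2 + 1) (base 2). Lift 3: 81. −1: 80.
[1] 80 ≡ 2·3^3 + 2·3^2 + 2·3 + 2 (base 3). Lift 4: 554. −1: 553.
[2] 553 ≡ 2·4^4 + 2·4^2 + 2·4 + 1 (base 4). Lift 5: 6311. −1: 6310.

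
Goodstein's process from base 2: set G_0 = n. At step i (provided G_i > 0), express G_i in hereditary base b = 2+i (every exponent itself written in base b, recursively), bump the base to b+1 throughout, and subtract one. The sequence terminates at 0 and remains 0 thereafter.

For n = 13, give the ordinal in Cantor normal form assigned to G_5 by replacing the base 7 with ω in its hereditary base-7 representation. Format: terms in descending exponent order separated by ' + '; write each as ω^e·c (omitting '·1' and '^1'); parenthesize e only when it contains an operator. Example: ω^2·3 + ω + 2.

ω^(ω + 1) + ω^3·3 + ω^2·3 + ω·3

[0] 13 ≡ 2^(2 + 1) + 2^2 + 1 (base 2). Lift 3: 109. −1: 108.
[1] 108 ≡ 3^(3 + 1) + 3^3 (base 3). Lift 4: 1280. −1: 1279.
[2] 1279 ≡ 4^(4 + 1) + 3·4^3 + 3·4^2 + 3·4 + 3 (base 4). Lift 5: 16093. −1: 16092.
[3] 16092 ≡ 5^(5 + 1) + 3·5^3 + 3·5^2 + 3·5 + 2 (base 5). Lift 6: 280712. −1: 280711.
[4] 280711 ≡ 6^(6 + 1) + 3·6^3 + 3·6^2 + 3·6 + 1 (base 6). Lift 7: 5765999. −1: 5765998.
[5] 5765998 ≡ 7^(7 + 1) + 3·7^3 + 3·7^2 + 3·7 (base 7). Lift 8: 134219480. −1: 134219479.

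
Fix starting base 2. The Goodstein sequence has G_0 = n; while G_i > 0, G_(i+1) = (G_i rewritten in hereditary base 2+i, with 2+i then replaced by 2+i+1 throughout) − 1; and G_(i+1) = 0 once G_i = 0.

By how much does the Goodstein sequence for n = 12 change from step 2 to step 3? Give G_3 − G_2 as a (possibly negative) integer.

14620

i=0: 12 = 2^(2 + 1) + 2^2 (b=2); 2→3: 3^(3 + 1) + 3^3 = 108; 108−1 = 107
i=1: 107 = 3^(3 + 1) + 2·3^2 + 2·3 + 2 (b=3); 3→4: 4^(4 + 1) + 2·4^2 + 2·4 + 2 = 1066; 1066−1 = 1065
i=2: 1065 = 4^(4 + 1) + 2·4^2 + 2·4 + 1 (b=4); 4→5: 5^(5 + 1) + 2·5^2 + 2·5 + 1 = 15686; 15686−1 = 15685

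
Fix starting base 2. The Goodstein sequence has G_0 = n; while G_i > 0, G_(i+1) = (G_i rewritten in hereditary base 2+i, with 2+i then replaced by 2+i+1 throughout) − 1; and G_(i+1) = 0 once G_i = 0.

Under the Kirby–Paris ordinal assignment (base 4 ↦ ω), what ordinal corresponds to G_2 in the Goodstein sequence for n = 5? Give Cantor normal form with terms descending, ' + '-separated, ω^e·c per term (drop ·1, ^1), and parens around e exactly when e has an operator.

step 0: 5 = 2^2 + 1; sub 3 for 2: 3^3 + 1; = 28; G_1 = 28−1 = 27
step 1: 27 = 3^3; sub 4 for 3: 4^4; = 256; G_2 = 256−1 = 255

ω^3·3 + ω^2·3 + ω·3 + 3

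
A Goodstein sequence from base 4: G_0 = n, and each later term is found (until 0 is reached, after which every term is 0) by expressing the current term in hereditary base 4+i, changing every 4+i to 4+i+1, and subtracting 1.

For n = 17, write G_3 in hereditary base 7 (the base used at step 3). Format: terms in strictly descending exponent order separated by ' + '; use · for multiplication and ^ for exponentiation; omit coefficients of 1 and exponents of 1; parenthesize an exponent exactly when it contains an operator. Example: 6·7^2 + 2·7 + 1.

base 4: 17 = 4^2 + 1; at 5: 5^2 + 1 = 26; next = 25
base 5: 25 = 5^2; at 6: 6^2 = 36; next = 35
base 6: 35 = 5·6 + 5; at 7: 5·7 + 5 = 40; next = 39

5·7 + 4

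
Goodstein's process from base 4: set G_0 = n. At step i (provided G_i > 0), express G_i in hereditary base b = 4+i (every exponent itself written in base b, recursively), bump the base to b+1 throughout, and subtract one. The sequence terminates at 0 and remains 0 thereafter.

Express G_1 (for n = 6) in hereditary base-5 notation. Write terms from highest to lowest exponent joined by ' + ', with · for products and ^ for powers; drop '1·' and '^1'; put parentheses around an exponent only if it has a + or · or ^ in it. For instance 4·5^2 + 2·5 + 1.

5 + 1

G_0 = 6. HB_4(6) = 4 + 2. Bump = 7. G_1 = 6.
G_1 = 6. HB_5(6) = 5 + 1. Bump = 7. G_2 = 6.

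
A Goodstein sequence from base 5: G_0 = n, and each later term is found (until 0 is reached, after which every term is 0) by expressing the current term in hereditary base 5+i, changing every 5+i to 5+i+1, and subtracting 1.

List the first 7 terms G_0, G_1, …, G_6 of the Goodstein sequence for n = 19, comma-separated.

19, 21, 23, 25, 27, 29, 30

19 —HB5→ 3·5 + 4 —bump→ 3·6 + 4 = 22 —(−1)→ 21
21 —HB6→ 3·6 + 3 —bump→ 3·7 + 3 = 24 —(−1)→ 23
23 —HB7→ 3·7 + 2 —bump→ 3·8 + 2 = 26 —(−1)→ 25
25 —HB8→ 3·8 + 1 —bump→ 3·9 + 1 = 28 —(−1)→ 27
27 —HB9→ 3·9 —bump→ 3·10 = 30 —(−1)→ 29
29 —HB10→ 2·10 + 9 —bump→ 2·11 + 9 = 31 —(−1)→ 30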